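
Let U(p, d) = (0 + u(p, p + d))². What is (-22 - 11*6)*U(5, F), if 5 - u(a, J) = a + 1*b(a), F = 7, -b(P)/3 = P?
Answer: -19800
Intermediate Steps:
b(P) = -3*P
u(a, J) = 5 + 2*a (u(a, J) = 5 - (a + 1*(-3*a)) = 5 - (a - 3*a) = 5 - (-2)*a = 5 + 2*a)
U(p, d) = (5 + 2*p)² (U(p, d) = (0 + (5 + 2*p))² = (5 + 2*p)²)
(-22 - 11*6)*U(5, F) = (-22 - 11*6)*(5 + 2*5)² = (-22 - 66)*(5 + 10)² = -88*15² = -88*225 = -19800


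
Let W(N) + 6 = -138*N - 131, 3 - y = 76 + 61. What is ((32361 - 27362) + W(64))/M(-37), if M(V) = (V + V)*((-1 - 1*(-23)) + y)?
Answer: -1985/4144 ≈ -0.47901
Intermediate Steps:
y = -134 (y = 3 - (76 + 61) = 3 - 1*137 = 3 - 137 = -134)
M(V) = -224*V (M(V) = (V + V)*((-1 - 1*(-23)) - 134) = (2*V)*((-1 + 23) - 134) = (2*V)*(22 - 134) = (2*V)*(-112) = -224*V)
W(N) = -137 - 138*N (W(N) = -6 + (-138*N - 131) = -6 + (-131 - 138*N) = -137 - 138*N)
((32361 - 27362) + W(64))/M(-37) = ((32361 - 27362) + (-137 - 138*64))/((-224*(-37))) = (4999 + (-137 - 8832))/8288 = (4999 - 8969)*(1/8288) = -3970*1/8288 = -1985/4144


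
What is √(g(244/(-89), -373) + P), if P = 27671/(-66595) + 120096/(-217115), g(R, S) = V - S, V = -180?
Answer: 2*√401453293474648337345/2891754685 ≈ 13.858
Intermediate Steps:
g(R, S) = -180 - S
P = -2801116457/2891754685 (P = 27671*(-1/66595) + 120096*(-1/217115) = -27671/66595 - 120096/217115 = -2801116457/2891754685 ≈ -0.96866)
√(g(244/(-89), -373) + P) = √((-180 - 1*(-373)) - 2801116457/2891754685) = √((-180 + 373) - 2801116457/2891754685) = √(193 - 2801116457/2891754685) = √(555307537748/2891754685) = 2*√401453293474648337345/2891754685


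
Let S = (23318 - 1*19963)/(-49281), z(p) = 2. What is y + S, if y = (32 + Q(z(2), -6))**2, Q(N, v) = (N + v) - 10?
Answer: 15963689/49281 ≈ 323.93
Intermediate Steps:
Q(N, v) = -10 + N + v
S = -3355/49281 (S = (23318 - 19963)*(-1/49281) = 3355*(-1/49281) = -3355/49281 ≈ -0.068079)
y = 324 (y = (32 + (-10 + 2 - 6))**2 = (32 - 14)**2 = 18**2 = 324)
y + S = 324 - 3355/49281 = 15963689/49281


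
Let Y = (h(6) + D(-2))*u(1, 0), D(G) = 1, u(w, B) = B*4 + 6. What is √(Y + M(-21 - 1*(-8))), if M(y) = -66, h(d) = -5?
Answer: 3*I*√10 ≈ 9.4868*I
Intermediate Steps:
u(w, B) = 6 + 4*B (u(w, B) = 4*B + 6 = 6 + 4*B)
Y = -24 (Y = (-5 + 1)*(6 + 4*0) = -4*(6 + 0) = -4*6 = -24)
√(Y + M(-21 - 1*(-8))) = √(-24 - 66) = √(-90) = 3*I*√10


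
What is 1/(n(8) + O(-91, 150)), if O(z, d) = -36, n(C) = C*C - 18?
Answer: ⅒ ≈ 0.10000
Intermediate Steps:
n(C) = -18 + C² (n(C) = C² - 18 = -18 + C²)
1/(n(8) + O(-91, 150)) = 1/((-18 + 8²) - 36) = 1/((-18 + 64) - 36) = 1/(46 - 36) = 1/10 = ⅒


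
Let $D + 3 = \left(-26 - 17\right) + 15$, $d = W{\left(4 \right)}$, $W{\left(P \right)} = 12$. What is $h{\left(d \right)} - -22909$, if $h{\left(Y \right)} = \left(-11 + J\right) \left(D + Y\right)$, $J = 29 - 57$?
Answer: $23650$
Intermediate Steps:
$d = 12$
$D = -31$ ($D = -3 + \left(\left(-26 - 17\right) + 15\right) = -3 + \left(-43 + 15\right) = -3 - 28 = -31$)
$J = -28$ ($J = 29 - 57 = -28$)
$h{\left(Y \right)} = 1209 - 39 Y$ ($h{\left(Y \right)} = \left(-11 - 28\right) \left(-31 + Y\right) = - 39 \left(-31 + Y\right) = 1209 - 39 Y$)
$h{\left(d \right)} - -22909 = \left(1209 - 468\right) - -22909 = \left(1209 - 468\right) + 22909 = 741 + 22909 = 23650$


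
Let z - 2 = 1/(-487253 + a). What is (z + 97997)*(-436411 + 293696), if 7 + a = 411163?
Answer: -1064287108463930/76097 ≈ -1.3986e+10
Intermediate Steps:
a = 411156 (a = -7 + 411163 = 411156)
z = 152193/76097 (z = 2 + 1/(-487253 + 411156) = 2 + 1/(-76097) = 2 - 1/76097 = 152193/76097 ≈ 2.0000)
(z + 97997)*(-436411 + 293696) = (152193/76097 + 97997)*(-436411 + 293696) = (7457429902/76097)*(-142715) = -1064287108463930/76097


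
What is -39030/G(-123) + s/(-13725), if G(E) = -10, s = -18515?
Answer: 10717438/2745 ≈ 3904.3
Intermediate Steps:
-39030/G(-123) + s/(-13725) = -39030/(-10) - 18515/(-13725) = -39030*(-1/10) - 18515*(-1/13725) = 3903 + 3703/2745 = 10717438/2745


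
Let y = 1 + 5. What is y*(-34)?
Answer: -204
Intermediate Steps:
y = 6
y*(-34) = 6*(-34) = -204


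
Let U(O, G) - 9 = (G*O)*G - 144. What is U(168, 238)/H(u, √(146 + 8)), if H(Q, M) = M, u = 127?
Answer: 9516057*√154/154 ≈ 7.6683e+5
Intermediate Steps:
U(O, G) = -135 + O*G² (U(O, G) = 9 + ((G*O)*G - 144) = 9 + (O*G² - 144) = 9 + (-144 + O*G²) = -135 + O*G²)
U(168, 238)/H(u, √(146 + 8)) = (-135 + 168*238²)/(√(146 + 8)) = (-135 + 168*56644)/(√154) = (-135 + 9516192)*(√154/154) = 9516057*(√154/154) = 9516057*√154/154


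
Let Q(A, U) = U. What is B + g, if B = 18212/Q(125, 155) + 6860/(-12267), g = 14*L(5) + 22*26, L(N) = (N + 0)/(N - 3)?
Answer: 1376483999/1901385 ≈ 723.94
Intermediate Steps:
L(N) = N/(-3 + N)
g = 607 (g = 14*(5/(-3 + 5)) + 22*26 = 14*(5/2) + 572 = 35 + 572 = 607)
B = 222343304/1901385 (B = 18212/155 + 6860/(-12267) = 18212*(1/155) + 6860*(-1/12267) = 18212/155 - 6860/12267 = 222343304/1901385 ≈ 116.94)
B + g = 222343304/1901385 + 607 = 1376483999/1901385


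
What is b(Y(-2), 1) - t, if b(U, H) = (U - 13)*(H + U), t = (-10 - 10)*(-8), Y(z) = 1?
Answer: -184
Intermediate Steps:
t = 160 (t = -20*(-8) = 160)
b(U, H) = (-13 + U)*(H + U)
b(Y(-2), 1) - t = (1**2 - 13*1 - 13*1 + 1*1) - 1*160 = (1 - 13 - 13 + 1) - 160 = -24 - 160 = -184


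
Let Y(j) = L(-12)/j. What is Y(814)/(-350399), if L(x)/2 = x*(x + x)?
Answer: -288/142612393 ≈ -2.0195e-6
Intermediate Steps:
L(x) = 4*x**2 (L(x) = 2*(x*(x + x)) = 2*(x*(2*x)) = 2*(2*x**2) = 4*x**2)
Y(j) = 576/j (Y(j) = (4*(-12)**2)/j = (4*144)/j = 576/j)
Y(814)/(-350399) = (576/814)/(-350399) = (576*(1/814))*(-1/350399) = (288/407)*(-1/350399) = -288/142612393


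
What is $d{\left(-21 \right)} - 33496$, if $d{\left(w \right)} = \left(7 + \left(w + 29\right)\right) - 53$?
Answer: $-33534$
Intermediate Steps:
$d{\left(w \right)} = -17 + w$ ($d{\left(w \right)} = \left(7 + \left(29 + w\right)\right) - 53 = \left(36 + w\right) - 53 = -17 + w$)
$d{\left(-21 \right)} - 33496 = \left(-17 - 21\right) - 33496 = -38 - 33496 = -33534$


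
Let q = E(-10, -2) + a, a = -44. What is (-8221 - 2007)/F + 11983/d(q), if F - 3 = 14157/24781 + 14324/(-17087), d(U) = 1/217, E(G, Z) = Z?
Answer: 751210953488975/289309114 ≈ 2.5966e+6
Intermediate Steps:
q = -46 (q = -2 - 44 = -46)
d(U) = 1/217
F = 1157236456/423432947 (F = 3 + (14157/24781 + 14324/(-17087)) = 3 + (14157*(1/24781) + 14324*(-1/17087)) = 3 + (14157/24781 - 14324/17087) = 3 - 113062385/423432947 = 1157236456/423432947 ≈ 2.7330)
(-8221 - 2007)/F + 11983/d(q) = (-8221 - 2007)/(1157236456/423432947) + 11983/(1/217) = -10228*423432947/1157236456 + 11983*217 = -1082718045479/289309114 + 2600311 = 751210953488975/289309114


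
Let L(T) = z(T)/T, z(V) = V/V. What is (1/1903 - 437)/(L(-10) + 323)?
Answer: -8316100/6144787 ≈ -1.3534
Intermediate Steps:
z(V) = 1
L(T) = 1/T
(1/1903 - 437)/(L(-10) + 323) = (1/1903 - 437)/(1/(-10) + 323) = (1/1903 - 437)/(-⅒ + 323) = -831610/(1903*3229/10) = -831610/1903*10/3229 = -8316100/6144787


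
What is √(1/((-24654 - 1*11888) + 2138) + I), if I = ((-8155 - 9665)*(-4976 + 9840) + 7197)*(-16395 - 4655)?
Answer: √539852591591221539999/17202 ≈ 1.3507e+6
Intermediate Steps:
I = 1824388407150 (I = (-17820*4864 + 7197)*(-21050) = (-86676480 + 7197)*(-21050) = -86669283*(-21050) = 1824388407150)
√(1/((-24654 - 1*11888) + 2138) + I) = √(1/((-24654 - 1*11888) + 2138) + 1824388407150) = √(1/((-24654 - 11888) + 2138) + 1824388407150) = √(1/(-36542 + 2138) + 1824388407150) = √(1/(-34404) + 1824388407150) = √(-1/34404 + 1824388407150) = √(62766258759588599/34404) = √539852591591221539999/17202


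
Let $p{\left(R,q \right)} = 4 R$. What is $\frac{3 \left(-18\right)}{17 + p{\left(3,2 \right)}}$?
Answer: $- \frac{54}{29} \approx -1.8621$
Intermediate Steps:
$\frac{3 \left(-18\right)}{17 + p{\left(3,2 \right)}} = \frac{3 \left(-18\right)}{17 + 4 \cdot 3} = - \frac{54}{17 + 12} = - \frac{54}{29}$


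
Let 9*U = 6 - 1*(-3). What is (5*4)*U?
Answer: 20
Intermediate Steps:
U = 1 (U = (6 - 1*(-3))/9 = (6 + 3)/9 = (⅑)*9 = 1)
(5*4)*U = (5*4)*1 = 20*1 = 20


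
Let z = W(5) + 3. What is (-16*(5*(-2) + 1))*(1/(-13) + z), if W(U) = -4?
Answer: -2016/13 ≈ -155.08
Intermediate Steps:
z = -1 (z = -4 + 3 = -1)
(-16*(5*(-2) + 1))*(1/(-13) + z) = (-16*(5*(-2) + 1))*(1/(-13) - 1) = (-16*(-10 + 1))*(-1/13 - 1) = -16*(-9)*(-14/13) = 144*(-14/13) = -2016/13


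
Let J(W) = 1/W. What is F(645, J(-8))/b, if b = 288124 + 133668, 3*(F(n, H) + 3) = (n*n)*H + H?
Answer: -208049/5061504 ≈ -0.041104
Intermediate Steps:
F(n, H) = -3 + H/3 + H*n²/3 (F(n, H) = -3 + ((n*n)*H + H)/3 = -3 + (n²*H + H)/3 = -3 + (H*n² + H)/3 = -3 + (H + H*n²)/3 = -3 + (H/3 + H*n²/3) = -3 + H/3 + H*n²/3)
b = 421792
F(645, J(-8))/b = (-3 + (⅓)/(-8) + (⅓)*645²/(-8))/421792 = (-3 + (⅓)*(-⅛) + (⅓)*(-⅛)*416025)*(1/421792) = (-3 - 1/24 - 138675/8)*(1/421792) = -208049/12*1/421792 = -208049/5061504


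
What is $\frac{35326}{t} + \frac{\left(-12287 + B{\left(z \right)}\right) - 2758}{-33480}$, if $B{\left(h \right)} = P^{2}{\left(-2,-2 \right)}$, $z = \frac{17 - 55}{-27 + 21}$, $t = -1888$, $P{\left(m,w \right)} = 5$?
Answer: $- \frac{14429459}{790128} \approx -18.262$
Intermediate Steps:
$z = \frac{19}{3}$ ($z = - \frac{38}{-6} = \left(-38\right) \left(- \frac{1}{6}\right) = \frac{19}{3} \approx 6.3333$)
$B{\left(h \right)} = 25$ ($B{\left(h \right)} = 5^{2} = 25$)
$\frac{35326}{t} + \frac{\left(-12287 + B{\left(z \right)}\right) - 2758}{-33480} = \frac{35326}{-1888} + \frac{\left(-12287 + 25\right) - 2758}{-33480} = 35326 \left(- \frac{1}{1888}\right) + \left(-12262 - 2758\right) \left(- \frac{1}{33480}\right) = - \frac{17663}{944} - - \frac{751}{1674} = - \frac{17663}{944} + \frac{751}{1674} = - \frac{14429459}{790128}$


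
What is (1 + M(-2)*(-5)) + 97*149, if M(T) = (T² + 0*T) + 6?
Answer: 14404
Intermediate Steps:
M(T) = 6 + T² (M(T) = (T² + 0) + 6 = T² + 6 = 6 + T²)
(1 + M(-2)*(-5)) + 97*149 = (1 + (6 + (-2)²)*(-5)) + 97*149 = (1 + (6 + 4)*(-5)) + 14453 = (1 + 10*(-5)) + 14453 = (1 - 50) + 14453 = -49 + 14453 = 14404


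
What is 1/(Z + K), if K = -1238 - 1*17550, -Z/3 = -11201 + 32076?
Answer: -1/81413 ≈ -1.2283e-5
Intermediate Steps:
Z = -62625 (Z = -3*(-11201 + 32076) = -3*20875 = -62625)
K = -18788 (K = -1238 - 17550 = -18788)
1/(Z + K) = 1/(-62625 - 18788) = 1/(-81413) = -1/81413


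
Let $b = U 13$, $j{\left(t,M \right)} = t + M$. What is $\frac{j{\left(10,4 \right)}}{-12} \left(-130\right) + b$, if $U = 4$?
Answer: $\frac{611}{3} \approx 203.67$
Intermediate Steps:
$j{\left(t,M \right)} = M + t$
$b = 52$ ($b = 4 \cdot 13 = 52$)
$\frac{j{\left(10,4 \right)}}{-12} \left(-130\right) + b = \frac{4 + 10}{-12} \left(-130\right) + 52 = 14 \left(- \frac{1}{12}\right) \left(-130\right) + 52 = \left(- \frac{7}{6}\right) \left(-130\right) + 52 = \frac{455}{3} + 52 = \frac{611}{3}$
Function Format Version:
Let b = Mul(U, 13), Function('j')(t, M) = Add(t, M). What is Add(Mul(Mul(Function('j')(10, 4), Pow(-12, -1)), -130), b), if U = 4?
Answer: Rational(611, 3) ≈ 203.67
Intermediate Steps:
Function('j')(t, M) = Add(M, t)
b = 52 (b = Mul(4, 13) = 52)
Add(Mul(Mul(Function('j')(10, 4), Pow(-12, -1)), -130), b) = Add(Mul(Mul(Add(4, 10), Pow(-12, -1)), -130), 52) = Add(Mul(Mul(14, Rational(-1, 12)), -130), 52) = Add(Mul(Rational(-7, 6), -130), 52) = Add(Rational(455, 3), 52) = Rational(611, 3)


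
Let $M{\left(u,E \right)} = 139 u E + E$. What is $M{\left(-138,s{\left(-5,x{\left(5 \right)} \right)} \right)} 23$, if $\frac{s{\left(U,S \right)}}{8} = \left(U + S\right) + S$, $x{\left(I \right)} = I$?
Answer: $-17646520$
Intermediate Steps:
$s{\left(U,S \right)} = 8 U + 16 S$ ($s{\left(U,S \right)} = 8 \left(\left(U + S\right) + S\right) = 8 \left(\left(S + U\right) + S\right) = 8 \left(U + 2 S\right) = 8 U + 16 S$)
$M{\left(u,E \right)} = E + 139 E u$ ($M{\left(u,E \right)} = 139 E u + E = E + 139 E u$)
$M{\left(-138,s{\left(-5,x{\left(5 \right)} \right)} \right)} 23 = \left(8 \left(-5\right) + 16 \cdot 5\right) \left(1 + 139 \left(-138\right)\right) 23 = \left(-40 + 80\right) \left(1 - 19182\right) 23 = 40 \left(-19181\right) 23 = \left(-767240\right) 23 = -17646520$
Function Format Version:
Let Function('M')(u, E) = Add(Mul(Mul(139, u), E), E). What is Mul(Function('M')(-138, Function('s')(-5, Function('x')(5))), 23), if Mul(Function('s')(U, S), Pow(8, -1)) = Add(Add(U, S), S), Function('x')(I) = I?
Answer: -17646520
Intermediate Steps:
Function('s')(U, S) = Add(Mul(8, U), Mul(16, S)) (Function('s')(U, S) = Mul(8, Add(Add(U, S), S)) = Mul(8, Add(Add(S, U), S)) = Mul(8, Add(U, Mul(2, S))) = Add(Mul(8, U), Mul(16, S)))
Function('M')(u, E) = Add(E, Mul(139, E, u)) (Function('M')(u, E) = Add(Mul(139, E, u), E) = Add(E, Mul(139, E, u)))
Mul(Function('M')(-138, Function('s')(-5, Function('x')(5))), 23) = Mul(Mul(Add(Mul(8, -5), Mul(16, 5)), Add(1, Mul(139, -138))), 23) = Mul(Mul(Add(-40, 80), Add(1, -19182)), 23) = Mul(Mul(40, -19181), 23) = Mul(-767240, 23) = -17646520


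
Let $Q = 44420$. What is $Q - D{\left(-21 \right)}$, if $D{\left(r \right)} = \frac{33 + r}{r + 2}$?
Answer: $\frac{843992}{19} \approx 44421.0$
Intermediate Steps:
$D{\left(r \right)} = \frac{33 + r}{2 + r}$
$Q - D{\left(-21 \right)} = 44420 - \frac{33 - 21}{2 - 21} = 44420 - \frac{1}{-19} \cdot 12 = 44420 - \left(- \frac{1}{19}\right) 12 = 44420 - - \frac{12}{19} = 44420 + \frac{12}{19} = \frac{843992}{19}$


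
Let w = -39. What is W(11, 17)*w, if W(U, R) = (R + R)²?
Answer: -45084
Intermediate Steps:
W(U, R) = 4*R² (W(U, R) = (2*R)² = 4*R²)
W(11, 17)*w = (4*17²)*(-39) = (4*289)*(-39) = 1156*(-39) = -45084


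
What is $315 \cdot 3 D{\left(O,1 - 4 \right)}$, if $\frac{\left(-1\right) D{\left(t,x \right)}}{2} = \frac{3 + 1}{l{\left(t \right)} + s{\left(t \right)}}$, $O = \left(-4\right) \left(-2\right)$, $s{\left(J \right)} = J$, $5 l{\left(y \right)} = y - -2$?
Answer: $-756$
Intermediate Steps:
$l{\left(y \right)} = \frac{2}{5} + \frac{y}{5}$ ($l{\left(y \right)} = \frac{y - -2}{5} = \frac{y + 2}{5} = \frac{2 + y}{5} = \frac{2}{5} + \frac{y}{5}$)
$O = 8$
$D{\left(t,x \right)} = - \frac{8}{\frac{2}{5} + \frac{6 t}{5}}$ ($D{\left(t,x \right)} = - 2 \frac{3 + 1}{\left(\frac{2}{5} + \frac{t}{5}\right) + t} = - 2 \frac{4}{\frac{2}{5} + \frac{6 t}{5}} = - \frac{8}{\frac{2}{5} + \frac{6 t}{5}}$)
$315 \cdot 3 D{\left(O,1 - 4 \right)} = 315 \cdot 3 \left(- \frac{20}{1 + 3 \cdot 8}\right) = 315 \cdot 3 \left(- \frac{20}{1 + 24}\right) = 315 \cdot 3 \left(- \frac{20}{25}\right) = 315 \cdot 3 \left(\left(-20\right) \frac{1}{25}\right) = 315 \cdot 3 \left(- \frac{4}{5}\right) = 315 \left(- \frac{12}{5}\right) = -756$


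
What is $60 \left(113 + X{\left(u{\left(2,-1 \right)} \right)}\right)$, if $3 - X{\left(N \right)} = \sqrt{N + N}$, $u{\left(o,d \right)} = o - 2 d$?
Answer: $6960 - 120 \sqrt{2} \approx 6790.3$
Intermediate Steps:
$X{\left(N \right)} = 3 - \sqrt{2} \sqrt{N}$ ($X{\left(N \right)} = 3 - \sqrt{N + N} = 3 - \sqrt{2 N} = 3 - \sqrt{2} \sqrt{N}$)
$60 \left(113 + X{\left(u{\left(2,-1 \right)} \right)}\right) = 60 \left(113 + \left(3 - \sqrt{2} \sqrt{2 - -2}\right)\right) = 60 \left(113 + \left(3 - \sqrt{2} \sqrt{2 + 2}\right)\right) = 60 \left(113 + \left(3 - \sqrt{2} \sqrt{4}\right)\right) = 60 \left(113 + \left(3 - \sqrt{2} \cdot 2\right)\right) = 60 \left(113 + \left(3 - 2 \sqrt{2}\right)\right) = 60 \left(116 - 2 \sqrt{2}\right) = 6960 - 120 \sqrt{2}$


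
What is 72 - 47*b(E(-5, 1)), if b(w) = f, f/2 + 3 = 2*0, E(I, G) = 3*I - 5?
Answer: 354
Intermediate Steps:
E(I, G) = -5 + 3*I
f = -6 (f = -6 + 2*(2*0) = -6 + 2*0 = -6 + 0 = -6)
b(w) = -6
72 - 47*b(E(-5, 1)) = 72 - 47*(-6) = 72 + 282 = 354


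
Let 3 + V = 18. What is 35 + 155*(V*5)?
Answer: 11660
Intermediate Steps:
V = 15 (V = -3 + 18 = 15)
35 + 155*(V*5) = 35 + 155*(15*5) = 35 + 155*75 = 35 + 11625 = 11660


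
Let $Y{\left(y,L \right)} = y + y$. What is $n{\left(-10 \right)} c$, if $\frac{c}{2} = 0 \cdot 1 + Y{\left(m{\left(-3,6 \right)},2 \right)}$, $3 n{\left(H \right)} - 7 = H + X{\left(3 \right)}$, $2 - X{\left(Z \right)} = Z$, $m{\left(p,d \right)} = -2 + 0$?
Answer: $\frac{32}{3} \approx 10.667$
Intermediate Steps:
$m{\left(p,d \right)} = -2$
$X{\left(Z \right)} = 2 - Z$
$Y{\left(y,L \right)} = 2 y$
$n{\left(H \right)} = 2 + \frac{H}{3}$ ($n{\left(H \right)} = \frac{7}{3} + \frac{H + \left(2 - 3\right)}{3} = \frac{7}{3} + \frac{H - 1}{3} = \frac{7}{3} + \frac{-1 + H}{3} = \frac{7}{3} + \left(- \frac{1}{3} + \frac{H}{3}\right) = 2 + \frac{H}{3}$)
$c = -8$ ($c = 2 \left(0 \cdot 1 + 2 \left(-2\right)\right) = 2 \left(0 - 4\right) = 2 \left(-4\right) = -8$)
$n{\left(-10 \right)} c = \left(2 + \frac{1}{3} \left(-10\right)\right) \left(-8\right) = \left(2 - \frac{10}{3}\right) \left(-8\right) = \left(- \frac{4}{3}\right) \left(-8\right) = \frac{32}{3}$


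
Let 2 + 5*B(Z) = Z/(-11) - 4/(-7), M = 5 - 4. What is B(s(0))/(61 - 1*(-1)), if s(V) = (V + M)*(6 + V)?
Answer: -76/11935 ≈ -0.0063678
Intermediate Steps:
M = 1
s(V) = (1 + V)*(6 + V) (s(V) = (V + 1)*(6 + V) = (1 + V)*(6 + V))
B(Z) = -2/7 - Z/55 (B(Z) = -2/5 + (Z/(-11) - 4/(-7))/5 = -2/5 + (Z*(-1/11) - 4*(-1/7))/5 = -2/5 + (-Z/11 + 4/7)/5 = -2/5 + (4/7 - Z/11)/5 = -2/5 + (4/35 - Z/55) = -2/7 - Z/55)
B(s(0))/(61 - 1*(-1)) = (-2/7 - (6 + 0**2 + 7*0)/55)/(61 - 1*(-1)) = (-2/7 - (6 + 0 + 0)/55)/(61 + 1) = (-2/7 - 1/55*6)/62 = (-2/7 - 6/55)*(1/62) = -152/385*1/62 = -76/11935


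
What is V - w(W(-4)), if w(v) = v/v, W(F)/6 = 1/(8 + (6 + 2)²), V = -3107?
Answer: -3108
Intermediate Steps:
W(F) = 1/12 (W(F) = 6/(8 + (6 + 2)²) = 6/(8 + 8²) = 6/(8 + 64) = 6/72 = 6*(1/72) = 1/12)
w(v) = 1
V - w(W(-4)) = -3107 - 1*1 = -3107 - 1 = -3108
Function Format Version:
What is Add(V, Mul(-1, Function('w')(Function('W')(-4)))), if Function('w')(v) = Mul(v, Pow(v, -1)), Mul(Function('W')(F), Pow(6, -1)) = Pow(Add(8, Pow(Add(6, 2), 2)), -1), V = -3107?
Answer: -3108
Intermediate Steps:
Function('W')(F) = Rational(1, 12) (Function('W')(F) = Mul(6, Pow(Add(8, Pow(Add(6, 2), 2)), -1)) = Mul(6, Pow(Add(8, Pow(8, 2)), -1)) = Mul(6, Pow(Add(8, 64), -1)) = Mul(6, Pow(72, -1)) = Mul(6, Rational(1, 72)) = Rational(1, 12))
Function('w')(v) = 1
Add(V, Mul(-1, Function('w')(Function('W')(-4)))) = Add(-3107, Mul(-1, 1)) = Add(-3107, -1) = -3108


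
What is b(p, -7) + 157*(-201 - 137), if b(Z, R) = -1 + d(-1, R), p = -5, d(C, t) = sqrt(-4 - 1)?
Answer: -53067 + I*sqrt(5) ≈ -53067.0 + 2.2361*I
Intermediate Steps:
d(C, t) = I*sqrt(5) (d(C, t) = sqrt(-5) = I*sqrt(5))
b(Z, R) = -1 + I*sqrt(5)
b(p, -7) + 157*(-201 - 137) = (-1 + I*sqrt(5)) + 157*(-201 - 137) = (-1 + I*sqrt(5)) + 157*(-338) = (-1 + I*sqrt(5)) - 53066 = -53067 + I*sqrt(5)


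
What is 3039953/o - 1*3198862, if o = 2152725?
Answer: -6886267158997/2152725 ≈ -3.1989e+6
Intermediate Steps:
3039953/o - 1*3198862 = 3039953/2152725 - 1*3198862 = 3039953*(1/2152725) - 3198862 = 3039953/2152725 - 3198862 = -6886267158997/2152725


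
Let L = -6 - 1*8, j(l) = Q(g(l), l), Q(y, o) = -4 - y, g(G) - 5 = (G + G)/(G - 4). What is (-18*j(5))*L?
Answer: -4788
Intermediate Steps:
g(G) = 5 + 2*G/(-4 + G) (g(G) = 5 + (G + G)/(G - 4) = 5 + (2*G)/(-4 + G) = 5 + 2*G/(-4 + G))
j(l) = -4 - (-20 + 7*l)/(-4 + l)
L = -14 (L = -6 - 8 = -14)
(-18*j(5))*L = -18*(36 - 11*5)/(-4 + 5)*(-14) = -18*(36 - 55)/1*(-14) = -18*(-19)*(-14) = 342*(-14) = -4788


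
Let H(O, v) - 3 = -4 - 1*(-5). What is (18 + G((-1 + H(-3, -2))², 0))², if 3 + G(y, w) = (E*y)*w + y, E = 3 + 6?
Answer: 576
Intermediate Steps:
H(O, v) = 4 (H(O, v) = 3 + (-4 - 1*(-5)) = 3 + (-4 + 5) = 3 + 1 = 4)
E = 9
G(y, w) = -3 + y + 9*w*y (G(y, w) = -3 + ((9*y)*w + y) = -3 + (9*w*y + y) = -3 + (y + 9*w*y) = -3 + y + 9*w*y)
(18 + G((-1 + H(-3, -2))², 0))² = (18 + (-3 + (-1 + 4)² + 9*0*(-1 + 4)²))² = (18 + (-3 + 3² + 9*0*3²))² = (18 + (-3 + 9 + 9*0*9))² = (18 + (-3 + 9 + 0))² = (18 + 6)² = 24² = 576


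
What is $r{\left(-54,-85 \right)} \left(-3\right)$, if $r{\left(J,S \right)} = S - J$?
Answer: $93$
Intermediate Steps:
$r{\left(-54,-85 \right)} \left(-3\right) = \left(-85 - -54\right) \left(-3\right) = \left(-85 + 54\right) \left(-3\right) = \left(-31\right) \left(-3\right) = 93$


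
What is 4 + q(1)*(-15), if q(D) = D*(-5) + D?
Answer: 64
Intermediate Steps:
q(D) = -4*D (q(D) = -5*D + D = -4*D)
4 + q(1)*(-15) = 4 - 4*1*(-15) = 4 - 4*(-15) = 4 + 60 = 64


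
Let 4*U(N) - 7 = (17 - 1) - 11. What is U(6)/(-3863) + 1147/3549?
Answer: 4420214/13709787 ≈ 0.32241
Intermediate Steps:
U(N) = 3 (U(N) = 7/4 + ((17 - 1) - 11)/4 = 7/4 + (16 - 11)/4 = 7/4 + (1/4)*5 = 7/4 + 5/4 = 3)
U(6)/(-3863) + 1147/3549 = 3/(-3863) + 1147/3549 = 3*(-1/3863) + 1147*(1/3549) = -3/3863 + 1147/3549 = 4420214/13709787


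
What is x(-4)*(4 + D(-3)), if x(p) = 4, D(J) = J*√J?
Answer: 16 - 12*I*√3 ≈ 16.0 - 20.785*I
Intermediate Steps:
D(J) = J^(3/2)
x(-4)*(4 + D(-3)) = 4*(4 + (-3)^(3/2)) = 4*(4 - 3*I*√3) = 16 - 12*I*√3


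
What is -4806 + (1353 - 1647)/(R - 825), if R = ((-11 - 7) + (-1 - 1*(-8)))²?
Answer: -1691565/352 ≈ -4805.6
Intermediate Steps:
R = 121 (R = (-18 + (-1 + 8))² = (-18 + 7)² = (-11)² = 121)
-4806 + (1353 - 1647)/(R - 825) = -4806 + (1353 - 1647)/(121 - 825) = -4806 - 294/(-704) = -4806 - 294*(-1/704) = -4806 + 147/352 = -1691565/352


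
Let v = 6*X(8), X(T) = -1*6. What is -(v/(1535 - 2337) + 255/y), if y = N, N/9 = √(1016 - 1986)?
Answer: -18/401 + 17*I*√970/582 ≈ -0.044888 + 0.90973*I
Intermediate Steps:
X(T) = -6
v = -36 (v = 6*(-6) = -36)
N = 9*I*√970 (N = 9*√(1016 - 1986) = 9*√(-970) = 9*(I*√970) = 9*I*√970 ≈ 280.3*I)
y = 9*I*√970 ≈ 280.3*I
-(v/(1535 - 2337) + 255/y) = -(-36/(1535 - 2337) + 255/((9*I*√970))) = -(-36/(-802) + 255*(-I*√970/8730)) = -(-36*(-1/802) - 17*I*√970/582) = -(18/401 - 17*I*√970/582) = -18/401 + 17*I*√970/582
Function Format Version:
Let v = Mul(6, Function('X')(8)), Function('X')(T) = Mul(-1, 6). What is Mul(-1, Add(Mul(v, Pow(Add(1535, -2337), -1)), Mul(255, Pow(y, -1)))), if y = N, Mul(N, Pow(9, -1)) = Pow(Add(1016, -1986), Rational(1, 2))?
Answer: Add(Rational(-18, 401), Mul(Rational(17, 582), I, Pow(970, Rational(1, 2)))) ≈ Add(-0.044888, Mul(0.90973, I))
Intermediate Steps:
Function('X')(T) = -6
v = -36 (v = Mul(6, -6) = -36)
N = Mul(9, I, Pow(970, Rational(1, 2))) (N = Mul(9, Pow(Add(1016, -1986), Rational(1, 2))) = Mul(9, Pow(-970, Rational(1, 2))) = Mul(9, Mul(I, Pow(970, Rational(1, 2)))) = Mul(9, I, Pow(970, Rational(1, 2))) ≈ Mul(280.30, I))
y = Mul(9, I, Pow(970, Rational(1, 2))) ≈ Mul(280.30, I)
Mul(-1, Add(Mul(v, Pow(Add(1535, -2337), -1)), Mul(255, Pow(y, -1)))) = Mul(-1, Add(Mul(-36, Pow(Add(1535, -2337), -1)), Mul(255, Pow(Mul(9, I, Pow(970, Rational(1, 2))), -1)))) = Mul(-1, Add(Mul(-36, Pow(-802, -1)), Mul(255, Mul(Rational(-1, 8730), I, Pow(970, Rational(1, 2)))))) = Mul(-1, Add(Mul(-36, Rational(-1, 802)), Mul(Rational(-17, 582), I, Pow(970, Rational(1, 2))))) = Mul(-1, Add(Rational(18, 401), Mul(Rational(-17, 582), I, Pow(970, Rational(1, 2))))) = Add(Rational(-18, 401), Mul(Rational(17, 582), I, Pow(970, Rational(1, 2))))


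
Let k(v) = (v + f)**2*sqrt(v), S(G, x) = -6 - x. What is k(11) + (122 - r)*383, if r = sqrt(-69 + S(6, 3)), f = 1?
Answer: 46726 + 144*sqrt(11) - 383*I*sqrt(78) ≈ 47204.0 - 3382.6*I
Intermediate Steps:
r = I*sqrt(78) (r = sqrt(-69 + (-6 - 1*3)) = sqrt(-69 + (-6 - 3)) = sqrt(-69 - 9) = sqrt(-78) = I*sqrt(78) ≈ 8.8318*I)
k(v) = sqrt(v)*(1 + v)**2 (k(v) = (v + 1)**2*sqrt(v) = (1 + v)**2*sqrt(v) = sqrt(v)*(1 + v)**2)
k(11) + (122 - r)*383 = sqrt(11)*(1 + 11)**2 + (122 - I*sqrt(78))*383 = sqrt(11)*12**2 + (122 - I*sqrt(78))*383 = sqrt(11)*144 + (46726 - 383*I*sqrt(78)) = 144*sqrt(11) + (46726 - 383*I*sqrt(78)) = 46726 + 144*sqrt(11) - 383*I*sqrt(78)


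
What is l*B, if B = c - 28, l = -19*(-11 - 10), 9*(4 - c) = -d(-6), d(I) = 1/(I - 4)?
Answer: -287413/30 ≈ -9580.4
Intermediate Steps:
d(I) = 1/(-4 + I)
c = 359/90 (c = 4 - (-1)/(9*(-4 - 6)) = 4 - (-1)/(9*(-10)) = 4 - (-1)*(-1)/(9*10) = 4 - 1/9*1/10 = 4 - 1/90 = 359/90 ≈ 3.9889)
l = 399 (l = -19*(-21) = 399)
B = -2161/90 (B = 359/90 - 28 = -2161/90 ≈ -24.011)
l*B = 399*(-2161/90) = -287413/30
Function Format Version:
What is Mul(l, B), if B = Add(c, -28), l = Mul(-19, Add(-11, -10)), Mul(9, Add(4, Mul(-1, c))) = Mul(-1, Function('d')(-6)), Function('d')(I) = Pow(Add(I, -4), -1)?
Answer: Rational(-287413, 30) ≈ -9580.4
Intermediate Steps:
Function('d')(I) = Pow(Add(-4, I), -1)
c = Rational(359, 90) (c = Add(4, Mul(Rational(-1, 9), Mul(-1, Pow(Add(-4, -6), -1)))) = Add(4, Mul(Rational(-1, 9), Mul(-1, Pow(-10, -1)))) = Add(4, Mul(Rational(-1, 9), Mul(-1, Rational(-1, 10)))) = Add(4, Mul(Rational(-1, 9), Rational(1, 10))) = Add(4, Rational(-1, 90)) = Rational(359, 90) ≈ 3.9889)
l = 399 (l = Mul(-19, -21) = 399)
B = Rational(-2161, 90) (B = Add(Rational(359, 90), -28) = Rational(-2161, 90) ≈ -24.011)
Mul(l, B) = Mul(399, Rational(-2161, 90)) = Rational(-287413, 30)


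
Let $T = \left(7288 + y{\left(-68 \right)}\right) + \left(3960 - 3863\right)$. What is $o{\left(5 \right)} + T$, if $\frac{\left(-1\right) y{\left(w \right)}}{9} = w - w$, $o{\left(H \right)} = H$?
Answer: $7390$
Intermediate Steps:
$y{\left(w \right)} = 0$ ($y{\left(w \right)} = - 9 \left(w - w\right) = \left(-9\right) 0 = 0$)
$T = 7385$ ($T = \left(7288 + 0\right) + \left(3960 - 3863\right) = 7288 + \left(3960 - 3863\right) = 7288 + 97 = 7385$)
$o{\left(5 \right)} + T = 5 + 7385 = 7390$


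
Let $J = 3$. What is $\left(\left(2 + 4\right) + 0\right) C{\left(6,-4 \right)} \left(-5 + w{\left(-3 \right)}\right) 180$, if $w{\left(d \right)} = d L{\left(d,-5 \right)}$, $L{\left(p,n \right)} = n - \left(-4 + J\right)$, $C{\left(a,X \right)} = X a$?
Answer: $-181440$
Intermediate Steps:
$L{\left(p,n \right)} = 1 + n$ ($L{\left(p,n \right)} = n + \left(4 - 3\right) = n + 1 = 1 + n$)
$w{\left(d \right)} = - 4 d$ ($w{\left(d \right)} = d \left(1 - 5\right) = d \left(-4\right) = - 4 d$)
$\left(\left(2 + 4\right) + 0\right) C{\left(6,-4 \right)} \left(-5 + w{\left(-3 \right)}\right) 180 = \left(\left(2 + 4\right) + 0\right) \left(\left(-4\right) 6\right) \left(-5 - -12\right) 180 = \left(6 + 0\right) \left(-24\right) \left(-5 + 12\right) 180 = 6 \left(-24\right) 7 \cdot 180 = \left(-144\right) 7 \cdot 180 = \left(-1008\right) 180 = -181440$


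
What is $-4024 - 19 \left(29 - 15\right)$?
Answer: $-4290$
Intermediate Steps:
$-4024 - 19 \left(29 - 15\right) = -4024 - 19 \cdot 14 = -4024 - 266 = -4290$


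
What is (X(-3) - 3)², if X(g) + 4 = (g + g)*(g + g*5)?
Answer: 10201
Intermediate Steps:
X(g) = -4 + 12*g² (X(g) = -4 + (g + g)*(g + g*5) = -4 + (2*g)*(g + 5*g) = -4 + (2*g)*(6*g) = -4 + 12*g²)
(X(-3) - 3)² = ((-4 + 12*(-3)²) - 3)² = ((-4 + 12*9) - 3)² = ((-4 + 108) - 3)² = (104 - 3)² = 101² = 10201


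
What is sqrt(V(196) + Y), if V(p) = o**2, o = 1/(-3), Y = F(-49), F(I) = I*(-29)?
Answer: sqrt(12790)/3 ≈ 37.698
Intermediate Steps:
F(I) = -29*I
Y = 1421 (Y = -29*(-49) = 1421)
o = -1/3 (o = 1*(-1/3) = -1/3 ≈ -0.33333)
V(p) = 1/9 (V(p) = (-1/3)**2 = 1/9)
sqrt(V(196) + Y) = sqrt(1/9 + 1421) = sqrt(12790/9) = sqrt(12790)/3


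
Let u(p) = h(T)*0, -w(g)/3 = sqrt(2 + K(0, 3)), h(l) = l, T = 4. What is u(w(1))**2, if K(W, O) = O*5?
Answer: 0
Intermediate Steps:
K(W, O) = 5*O
w(g) = -3*sqrt(17) (w(g) = -3*sqrt(2 + 5*3) = -3*sqrt(2 + 15) = -3*sqrt(17))
u(p) = 0 (u(p) = 4*0 = 0)
u(w(1))**2 = 0**2 = 0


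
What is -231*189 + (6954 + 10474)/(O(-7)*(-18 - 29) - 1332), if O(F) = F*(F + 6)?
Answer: -72535027/1661 ≈ -43670.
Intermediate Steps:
O(F) = F*(6 + F)
-231*189 + (6954 + 10474)/(O(-7)*(-18 - 29) - 1332) = -231*189 + (6954 + 10474)/((-7*(6 - 7))*(-18 - 29) - 1332) = -43659 + 17428/(-7*(-1)*(-47) - 1332) = -43659 + 17428/(7*(-47) - 1332) = -43659 + 17428/(-329 - 1332) = -43659 + 17428/(-1661) = -43659 + 17428*(-1/1661) = -43659 - 17428/1661 = -72535027/1661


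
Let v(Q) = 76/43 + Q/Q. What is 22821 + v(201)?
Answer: 981422/43 ≈ 22824.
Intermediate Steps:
v(Q) = 119/43 (v(Q) = 76*(1/43) + 1 = 76/43 + 1 = 119/43)
22821 + v(201) = 22821 + 119/43 = 981422/43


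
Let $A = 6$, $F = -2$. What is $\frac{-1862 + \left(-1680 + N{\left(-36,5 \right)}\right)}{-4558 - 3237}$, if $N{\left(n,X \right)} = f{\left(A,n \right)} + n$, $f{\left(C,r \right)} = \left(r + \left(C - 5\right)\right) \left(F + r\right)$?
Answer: $\frac{2248}{7795} \approx 0.28839$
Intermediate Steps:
$f{\left(C,r \right)} = \left(-2 + r\right) \left(-5 + C + r\right)$ ($f{\left(C,r \right)} = \left(r + \left(C - 5\right)\right) \left(-2 + r\right) = \left(r + \left(-5 + C\right)\right) \left(-2 + r\right) = \left(-5 + C + r\right) \left(-2 + r\right) = \left(-2 + r\right) \left(-5 + C + r\right)$)
$N{\left(n,X \right)} = -2 + n^{2}$ ($N{\left(n,X \right)} = \left(10 + n^{2} - 7 n - 12 + 6 n\right) + n = \left(-2 + n^{2} - n\right) + n = -2 + n^{2}$)
$\frac{-1862 + \left(-1680 + N{\left(-36,5 \right)}\right)}{-4558 - 3237} = \frac{-1862 - \left(1682 - 1296\right)}{-4558 - 3237} = \frac{-1862 + \left(-1680 + \left(-2 + 1296\right)\right)}{-7795} = \left(-1862 + \left(-1680 + 1294\right)\right) \left(- \frac{1}{7795}\right) = \left(-1862 - 386\right) \left(- \frac{1}{7795}\right) = \left(-2248\right) \left(- \frac{1}{7795}\right) = \frac{2248}{7795}$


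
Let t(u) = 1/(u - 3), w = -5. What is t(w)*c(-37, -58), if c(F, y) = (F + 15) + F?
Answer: 59/8 ≈ 7.3750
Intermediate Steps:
c(F, y) = 15 + 2*F (c(F, y) = (15 + F) + F = 15 + 2*F)
t(u) = 1/(-3 + u)
t(w)*c(-37, -58) = (15 + 2*(-37))/(-3 - 5) = (15 - 74)/(-8) = -1/8*(-59) = 59/8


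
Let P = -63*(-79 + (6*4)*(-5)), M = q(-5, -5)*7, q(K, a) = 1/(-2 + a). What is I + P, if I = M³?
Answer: 12536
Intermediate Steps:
M = -1 (M = 7/(-2 - 5) = 7/(-7) = -⅐*7 = -1)
P = 12537 (P = -63*(-79 + 24*(-5)) = -63*(-79 - 120) = -63*(-199) = 12537)
I = -1 (I = (-1)³ = -1)
I + P = -1 + 12537 = 12536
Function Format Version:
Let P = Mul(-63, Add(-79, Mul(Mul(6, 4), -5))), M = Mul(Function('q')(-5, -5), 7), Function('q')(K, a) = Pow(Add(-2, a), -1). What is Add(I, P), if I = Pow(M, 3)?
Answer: 12536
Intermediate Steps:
M = -1 (M = Mul(Pow(Add(-2, -5), -1), 7) = Mul(Pow(-7, -1), 7) = Mul(Rational(-1, 7), 7) = -1)
P = 12537 (P = Mul(-63, Add(-79, Mul(24, -5))) = Mul(-63, Add(-79, -120)) = Mul(-63, -199) = 12537)
I = -1 (I = Pow(-1, 3) = -1)
Add(I, P) = Add(-1, 12537) = 12536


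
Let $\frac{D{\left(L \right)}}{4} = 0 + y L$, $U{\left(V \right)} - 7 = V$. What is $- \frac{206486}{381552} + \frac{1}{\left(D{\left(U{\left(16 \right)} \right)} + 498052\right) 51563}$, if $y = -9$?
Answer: $- \frac{165436332255965}{305698998718932} \approx -0.54117$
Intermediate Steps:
$U{\left(V \right)} = 7 + V$
$D{\left(L \right)} = - 36 L$ ($D{\left(L \right)} = 4 \left(0 - 9 L\right) = 4 \left(- 9 L\right) = - 36 L$)
$- \frac{206486}{381552} + \frac{1}{\left(D{\left(U{\left(16 \right)} \right)} + 498052\right) 51563} = - \frac{206486}{381552} + \frac{1}{\left(- 36 \left(7 + 16\right) + 498052\right) 51563} = \left(-206486\right) \frac{1}{381552} + \frac{1}{\left(-36\right) 23 + 498052} \cdot \frac{1}{51563} = - \frac{103243}{190776} + \frac{1}{-828 + 498052} \cdot \frac{1}{51563} = - \frac{103243}{190776} + \frac{1}{497224} \cdot \frac{1}{51563} = - \frac{103243}{190776} + \frac{1}{25638361112} = - \frac{165436332255965}{305698998718932}$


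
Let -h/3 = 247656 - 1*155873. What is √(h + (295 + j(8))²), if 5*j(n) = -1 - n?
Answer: I*√4734569/5 ≈ 435.18*I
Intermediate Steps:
j(n) = -⅕ - n/5 (j(n) = (-1 - n)/5 = -⅕ - n/5)
h = -275349 (h = -3*(247656 - 1*155873) = -3*(247656 - 155873) = -3*91783 = -275349)
√(h + (295 + j(8))²) = √(-275349 + (295 + (-⅕ - ⅕*8))²) = √(-275349 + (295 + (-⅕ - 8/5))²) = √(-275349 + (295 - 9/5)²) = √(-275349 + (1466/5)²) = √(-275349 + 2149156/25) = √(-4734569/25) = I*√4734569/5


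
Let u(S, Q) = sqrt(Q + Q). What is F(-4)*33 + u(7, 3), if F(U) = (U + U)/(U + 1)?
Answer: 88 + sqrt(6) ≈ 90.449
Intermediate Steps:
u(S, Q) = sqrt(2)*sqrt(Q) (u(S, Q) = sqrt(2*Q) = sqrt(2)*sqrt(Q))
F(U) = 2*U/(1 + U) (F(U) = (2*U)/(1 + U) = 2*U/(1 + U))
F(-4)*33 + u(7, 3) = (2*(-4)/(1 - 4))*33 + sqrt(2)*sqrt(3) = (2*(-4)/(-3))*33 + sqrt(6) = (2*(-4)*(-1/3))*33 + sqrt(6) = (8/3)*33 + sqrt(6) = 88 + sqrt(6)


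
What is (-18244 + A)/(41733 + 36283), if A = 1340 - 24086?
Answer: -20495/39008 ≈ -0.52540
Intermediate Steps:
A = -22746
(-18244 + A)/(41733 + 36283) = (-18244 - 22746)/(41733 + 36283) = -40990/78016 = -40990*1/78016 = -20495/39008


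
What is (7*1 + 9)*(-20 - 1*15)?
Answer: -560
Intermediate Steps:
(7*1 + 9)*(-20 - 1*15) = (7 + 9)*(-20 - 15) = 16*(-35) = -560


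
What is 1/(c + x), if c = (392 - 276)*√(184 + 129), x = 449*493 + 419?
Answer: 13861/3073773903 - 29*√313/12295095612 ≈ 4.4677e-6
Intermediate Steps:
x = 221776 (x = 221357 + 419 = 221776)
c = 116*√313 ≈ 2052.3
1/(c + x) = 1/(116*√313 + 221776) = 1/(221776 + 116*√313)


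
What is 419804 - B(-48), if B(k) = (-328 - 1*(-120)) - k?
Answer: 419964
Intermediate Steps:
B(k) = -208 - k (B(k) = (-328 + 120) - k = -208 - k)
419804 - B(-48) = 419804 - (-208 - 1*(-48)) = 419804 - (-208 + 48) = 419804 - 1*(-160) = 419804 + 160 = 419964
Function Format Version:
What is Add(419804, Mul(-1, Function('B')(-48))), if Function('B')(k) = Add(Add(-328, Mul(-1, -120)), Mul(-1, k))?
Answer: 419964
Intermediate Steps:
Function('B')(k) = Add(-208, Mul(-1, k)) (Function('B')(k) = Add(Add(-328, 120), Mul(-1, k)) = Add(-208, Mul(-1, k)))
Add(419804, Mul(-1, Function('B')(-48))) = Add(419804, Mul(-1, Add(-208, Mul(-1, -48)))) = Add(419804, Mul(-1, Add(-208, 48))) = Add(419804, Mul(-1, -160)) = Add(419804, 160) = 419964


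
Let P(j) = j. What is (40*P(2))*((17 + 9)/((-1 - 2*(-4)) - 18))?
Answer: -2080/11 ≈ -189.09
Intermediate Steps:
(40*P(2))*((17 + 9)/((-1 - 2*(-4)) - 18)) = (40*2)*((17 + 9)/((-1 - 2*(-4)) - 18)) = 80*(26/((-1 + 8) - 18)) = 80*(26/(7 - 18)) = 80*(26/(-11)) = 80*(26*(-1/11)) = 80*(-26/11) = -2080/11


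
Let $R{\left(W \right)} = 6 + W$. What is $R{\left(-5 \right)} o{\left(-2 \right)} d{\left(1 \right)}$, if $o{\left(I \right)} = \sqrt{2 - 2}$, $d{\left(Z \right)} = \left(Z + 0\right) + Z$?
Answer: $0$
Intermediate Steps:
$d{\left(Z \right)} = 2 Z$ ($d{\left(Z \right)} = Z + Z = 2 Z$)
$o{\left(I \right)} = 0$ ($o{\left(I \right)} = \sqrt{0} = 0$)
$R{\left(-5 \right)} o{\left(-2 \right)} d{\left(1 \right)} = \left(6 - 5\right) 0 \cdot 2 \cdot 1 = 1 \cdot 0 \cdot 2 = 0 \cdot 2 = 0$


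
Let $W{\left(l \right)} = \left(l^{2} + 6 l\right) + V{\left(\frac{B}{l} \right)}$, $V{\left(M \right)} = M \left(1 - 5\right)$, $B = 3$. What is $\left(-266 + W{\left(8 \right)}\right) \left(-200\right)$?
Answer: $31100$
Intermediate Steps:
$V{\left(M \right)} = - 4 M$ ($V{\left(M \right)} = M \left(-4\right) = - 4 M$)
$W{\left(l \right)} = l^{2} - \frac{12}{l} + 6 l$ ($W{\left(l \right)} = \left(l^{2} + 6 l\right) - 4 \frac{3}{l} = \left(l^{2} + 6 l\right) - \frac{12}{l} = l^{2} - \frac{12}{l} + 6 l$)
$\left(-266 + W{\left(8 \right)}\right) \left(-200\right) = \left(-266 + \frac{-12 + 8^{2} \left(6 + 8\right)}{8}\right) \left(-200\right) = \left(-266 + \frac{-12 + 64 \cdot 14}{8}\right) \left(-200\right) = \left(-266 + \frac{-12 + 896}{8}\right) \left(-200\right) = \left(-266 + \frac{1}{8} \cdot 884\right) \left(-200\right) = \left(-266 + \frac{221}{2}\right) \left(-200\right) = \left(- \frac{311}{2}\right) \left(-200\right) = 31100$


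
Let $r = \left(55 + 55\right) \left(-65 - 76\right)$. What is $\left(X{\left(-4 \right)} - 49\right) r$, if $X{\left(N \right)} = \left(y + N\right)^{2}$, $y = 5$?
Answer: $744480$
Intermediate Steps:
$X{\left(N \right)} = \left(5 + N\right)^{2}$
$r = -15510$ ($r = 110 \left(-141\right) = -15510$)
$\left(X{\left(-4 \right)} - 49\right) r = \left(\left(5 - 4\right)^{2} - 49\right) \left(-15510\right) = \left(1^{2} - 49\right) \left(-15510\right) = \left(1 - 49\right) \left(-15510\right) = \left(-48\right) \left(-15510\right) = 744480$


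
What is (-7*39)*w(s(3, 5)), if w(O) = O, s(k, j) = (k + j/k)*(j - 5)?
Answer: 0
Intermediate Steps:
s(k, j) = (-5 + j)*(k + j/k) (s(k, j) = (k + j/k)*(-5 + j) = (-5 + j)*(k + j/k))
(-7*39)*w(s(3, 5)) = (-7*39)*((5² - 5*5 + 3²*(-5 + 5))/3) = -91*(25 - 25 + 9*0) = -91*(25 - 25 + 0) = -91*0 = -273*0 = 0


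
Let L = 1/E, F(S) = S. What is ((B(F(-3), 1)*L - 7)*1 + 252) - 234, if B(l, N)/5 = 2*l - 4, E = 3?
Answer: -17/3 ≈ -5.6667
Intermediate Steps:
L = 1/3 ≈ 0.33333
B(l, N) = -20 + 10*l (B(l, N) = 5*(2*l - 4) = 5*(-4 + 2*l) = -20 + 10*l)
((B(F(-3), 1)*L - 7)*1 + 252) - 234 = (((-20 + 10*(-3))*(1/3) - 7)*1 + 252) - 234 = (((-20 - 30)*(1/3) - 7)*1 + 252) - 234 = ((-50*1/3 - 7)*1 + 252) - 234 = ((-50/3 - 7)*1 + 252) - 234 = (-71/3*1 + 252) - 234 = (-71/3 + 252) - 234 = 685/3 - 234 = -17/3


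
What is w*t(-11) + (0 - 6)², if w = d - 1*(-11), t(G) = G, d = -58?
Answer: 553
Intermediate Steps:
w = -47 (w = -58 - 1*(-11) = -58 + 11 = -47)
w*t(-11) + (0 - 6)² = -47*(-11) + (0 - 6)² = 517 + (-6)² = 517 + 36 = 553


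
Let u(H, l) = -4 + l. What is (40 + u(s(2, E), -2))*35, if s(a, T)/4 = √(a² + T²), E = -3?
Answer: 1190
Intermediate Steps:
s(a, T) = 4*√(T² + a²) (s(a, T) = 4*√(a² + T²) = 4*√(T² + a²))
(40 + u(s(2, E), -2))*35 = (40 + (-4 - 2))*35 = (40 - 6)*35 = 34*35 = 1190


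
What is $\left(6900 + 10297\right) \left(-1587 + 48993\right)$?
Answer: $815240982$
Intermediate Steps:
$\left(6900 + 10297\right) \left(-1587 + 48993\right) = 17197 \cdot 47406 = 815240982$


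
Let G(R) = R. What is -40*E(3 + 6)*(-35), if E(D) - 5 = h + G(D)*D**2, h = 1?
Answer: 1029000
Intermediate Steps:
E(D) = 6 + D**3 (E(D) = 5 + (1 + D*D**2) = 5 + (1 + D**3) = 6 + D**3)
-40*E(3 + 6)*(-35) = -40*(6 + (3 + 6)**3)*(-35) = -40*(6 + 9**3)*(-35) = -40*(6 + 729)*(-35) = -40*735*(-35) = -29400*(-35) = 1029000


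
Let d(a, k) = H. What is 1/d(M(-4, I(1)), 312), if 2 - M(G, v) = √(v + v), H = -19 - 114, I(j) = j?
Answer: -1/133 ≈ -0.0075188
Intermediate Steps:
H = -133
M(G, v) = 2 - √2*√v (M(G, v) = 2 - √(v + v) = 2 - √(2*v) = 2 - √2*√v)
d(a, k) = -133
1/d(M(-4, I(1)), 312) = 1/(-133) = -1/133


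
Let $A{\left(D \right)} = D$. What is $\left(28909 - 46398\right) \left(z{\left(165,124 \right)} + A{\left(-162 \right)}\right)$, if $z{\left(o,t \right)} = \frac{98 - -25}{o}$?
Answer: $\frac{155109941}{55} \approx 2.8202 \cdot 10^{6}$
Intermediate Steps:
$z{\left(o,t \right)} = \frac{123}{o}$ ($z{\left(o,t \right)} = \frac{98 + 25}{o} = \frac{123}{o}$)
$\left(28909 - 46398\right) \left(z{\left(165,124 \right)} + A{\left(-162 \right)}\right) = \left(28909 - 46398\right) \left(\frac{123}{165} - 162\right) = - 17489 \left(123 \cdot \frac{1}{165} - 162\right) = - 17489 \left(\frac{41}{55} - 162\right) = \left(-17489\right) \left(- \frac{8869}{55}\right) = \frac{155109941}{55}$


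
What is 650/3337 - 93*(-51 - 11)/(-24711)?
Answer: -1059664/27486869 ≈ -0.038552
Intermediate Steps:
650/3337 - 93*(-51 - 11)/(-24711) = 650*(1/3337) - 93*(-62)*(-1/24711) = 650/3337 + 5766*(-1/24711) = 650/3337 - 1922/8237 = -1059664/27486869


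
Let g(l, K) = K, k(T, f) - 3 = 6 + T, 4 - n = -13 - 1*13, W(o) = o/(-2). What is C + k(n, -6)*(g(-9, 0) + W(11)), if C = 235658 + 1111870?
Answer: 2694627/2 ≈ 1.3473e+6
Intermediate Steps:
W(o) = -o/2 (W(o) = o*(-½) = -o/2)
n = 30 (n = 4 - (-13 - 1*13) = 4 - (-13 - 13) = 4 - 1*(-26) = 4 + 26 = 30)
k(T, f) = 9 + T (k(T, f) = 3 + (6 + T) = 9 + T)
C = 1347528
C + k(n, -6)*(g(-9, 0) + W(11)) = 1347528 + (9 + 30)*(0 - ½*11) = 1347528 + 39*(0 - 11/2) = 1347528 + 39*(-11/2) = 1347528 - 429/2 = 2694627/2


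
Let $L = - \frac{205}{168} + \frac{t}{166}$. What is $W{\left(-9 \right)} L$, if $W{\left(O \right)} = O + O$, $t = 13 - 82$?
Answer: $\frac{68433}{2324} \approx 29.446$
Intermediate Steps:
$t = -69$ ($t = 13 - 82 = -69$)
$W{\left(O \right)} = 2 O$
$L = - \frac{22811}{13944}$ ($L = - \frac{205}{168} - \frac{69}{166} = - \frac{22811}{13944} \approx -1.6359$)
$W{\left(-9 \right)} L = 2 \left(-9\right) \left(- \frac{22811}{13944}\right) = \left(-18\right) \left(- \frac{22811}{13944}\right) = \frac{68433}{2324}$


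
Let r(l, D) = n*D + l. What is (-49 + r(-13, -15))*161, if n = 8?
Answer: -29302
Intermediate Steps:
r(l, D) = l + 8*D (r(l, D) = 8*D + l = l + 8*D)
(-49 + r(-13, -15))*161 = (-49 + (-13 + 8*(-15)))*161 = (-49 + (-13 - 120))*161 = (-49 - 133)*161 = -182*161 = -29302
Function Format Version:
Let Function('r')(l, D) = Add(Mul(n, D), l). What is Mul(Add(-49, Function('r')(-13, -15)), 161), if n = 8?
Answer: -29302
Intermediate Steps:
Function('r')(l, D) = Add(l, Mul(8, D)) (Function('r')(l, D) = Add(Mul(8, D), l) = Add(l, Mul(8, D)))
Mul(Add(-49, Function('r')(-13, -15)), 161) = Mul(Add(-49, Add(-13, Mul(8, -15))), 161) = Mul(Add(-49, Add(-13, -120)), 161) = Mul(Add(-49, -133), 161) = Mul(-182, 161) = -29302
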